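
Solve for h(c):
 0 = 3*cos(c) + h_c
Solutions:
 h(c) = C1 - 3*sin(c)


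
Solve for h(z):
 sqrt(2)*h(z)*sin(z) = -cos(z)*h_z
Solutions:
 h(z) = C1*cos(z)^(sqrt(2))


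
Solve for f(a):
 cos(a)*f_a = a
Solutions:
 f(a) = C1 + Integral(a/cos(a), a)


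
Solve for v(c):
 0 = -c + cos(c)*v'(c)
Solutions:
 v(c) = C1 + Integral(c/cos(c), c)


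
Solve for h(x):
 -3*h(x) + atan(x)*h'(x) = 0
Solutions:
 h(x) = C1*exp(3*Integral(1/atan(x), x))


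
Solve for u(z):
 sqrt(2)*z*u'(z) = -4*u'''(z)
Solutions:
 u(z) = C1 + Integral(C2*airyai(-sqrt(2)*z/2) + C3*airybi(-sqrt(2)*z/2), z)


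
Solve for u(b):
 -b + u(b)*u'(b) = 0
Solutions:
 u(b) = -sqrt(C1 + b^2)
 u(b) = sqrt(C1 + b^2)


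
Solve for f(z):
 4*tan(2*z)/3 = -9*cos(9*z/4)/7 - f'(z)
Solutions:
 f(z) = C1 + 2*log(cos(2*z))/3 - 4*sin(9*z/4)/7


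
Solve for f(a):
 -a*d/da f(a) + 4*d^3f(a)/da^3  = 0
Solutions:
 f(a) = C1 + Integral(C2*airyai(2^(1/3)*a/2) + C3*airybi(2^(1/3)*a/2), a)


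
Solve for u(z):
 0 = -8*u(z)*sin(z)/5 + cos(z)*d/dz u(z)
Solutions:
 u(z) = C1/cos(z)^(8/5)


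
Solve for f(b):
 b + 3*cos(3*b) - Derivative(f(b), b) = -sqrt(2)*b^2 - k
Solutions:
 f(b) = C1 + sqrt(2)*b^3/3 + b^2/2 + b*k + sin(3*b)


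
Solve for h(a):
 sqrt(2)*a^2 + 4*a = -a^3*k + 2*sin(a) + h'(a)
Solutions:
 h(a) = C1 + a^4*k/4 + sqrt(2)*a^3/3 + 2*a^2 + 2*cos(a)


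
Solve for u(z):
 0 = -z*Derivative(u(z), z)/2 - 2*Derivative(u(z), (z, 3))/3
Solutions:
 u(z) = C1 + Integral(C2*airyai(-6^(1/3)*z/2) + C3*airybi(-6^(1/3)*z/2), z)


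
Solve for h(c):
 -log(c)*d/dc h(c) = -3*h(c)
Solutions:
 h(c) = C1*exp(3*li(c))


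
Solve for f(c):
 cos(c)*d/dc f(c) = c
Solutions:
 f(c) = C1 + Integral(c/cos(c), c)


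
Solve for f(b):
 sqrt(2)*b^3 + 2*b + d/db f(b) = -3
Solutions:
 f(b) = C1 - sqrt(2)*b^4/4 - b^2 - 3*b


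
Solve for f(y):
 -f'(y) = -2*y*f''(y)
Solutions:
 f(y) = C1 + C2*y^(3/2)


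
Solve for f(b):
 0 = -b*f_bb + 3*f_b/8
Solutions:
 f(b) = C1 + C2*b^(11/8)


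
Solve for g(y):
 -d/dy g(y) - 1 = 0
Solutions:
 g(y) = C1 - y


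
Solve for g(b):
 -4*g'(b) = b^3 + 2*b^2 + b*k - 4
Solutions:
 g(b) = C1 - b^4/16 - b^3/6 - b^2*k/8 + b


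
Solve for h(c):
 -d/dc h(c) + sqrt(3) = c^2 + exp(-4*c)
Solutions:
 h(c) = C1 - c^3/3 + sqrt(3)*c + exp(-4*c)/4


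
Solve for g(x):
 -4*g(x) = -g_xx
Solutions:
 g(x) = C1*exp(-2*x) + C2*exp(2*x)


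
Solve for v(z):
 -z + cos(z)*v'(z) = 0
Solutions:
 v(z) = C1 + Integral(z/cos(z), z)


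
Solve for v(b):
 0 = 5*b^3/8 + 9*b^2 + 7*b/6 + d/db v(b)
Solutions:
 v(b) = C1 - 5*b^4/32 - 3*b^3 - 7*b^2/12


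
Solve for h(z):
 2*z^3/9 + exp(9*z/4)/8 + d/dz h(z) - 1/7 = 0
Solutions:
 h(z) = C1 - z^4/18 + z/7 - exp(9*z/4)/18


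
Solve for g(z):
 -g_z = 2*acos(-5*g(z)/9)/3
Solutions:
 Integral(1/acos(-5*_y/9), (_y, g(z))) = C1 - 2*z/3


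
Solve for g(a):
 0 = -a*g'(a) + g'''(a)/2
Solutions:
 g(a) = C1 + Integral(C2*airyai(2^(1/3)*a) + C3*airybi(2^(1/3)*a), a)


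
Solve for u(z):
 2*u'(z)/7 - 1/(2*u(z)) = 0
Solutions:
 u(z) = -sqrt(C1 + 14*z)/2
 u(z) = sqrt(C1 + 14*z)/2


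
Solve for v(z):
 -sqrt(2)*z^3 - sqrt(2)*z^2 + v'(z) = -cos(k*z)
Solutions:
 v(z) = C1 + sqrt(2)*z^4/4 + sqrt(2)*z^3/3 - sin(k*z)/k


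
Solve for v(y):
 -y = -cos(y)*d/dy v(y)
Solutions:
 v(y) = C1 + Integral(y/cos(y), y)


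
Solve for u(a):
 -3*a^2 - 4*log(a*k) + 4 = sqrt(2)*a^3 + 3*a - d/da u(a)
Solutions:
 u(a) = C1 + sqrt(2)*a^4/4 + a^3 + 3*a^2/2 + 4*a*log(a*k) - 8*a


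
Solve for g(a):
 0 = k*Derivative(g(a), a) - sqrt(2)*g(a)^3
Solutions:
 g(a) = -sqrt(2)*sqrt(-k/(C1*k + sqrt(2)*a))/2
 g(a) = sqrt(2)*sqrt(-k/(C1*k + sqrt(2)*a))/2


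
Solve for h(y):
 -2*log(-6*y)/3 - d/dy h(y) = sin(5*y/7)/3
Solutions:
 h(y) = C1 - 2*y*log(-y)/3 - 2*y*log(6)/3 + 2*y/3 + 7*cos(5*y/7)/15


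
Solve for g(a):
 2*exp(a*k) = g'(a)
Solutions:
 g(a) = C1 + 2*exp(a*k)/k


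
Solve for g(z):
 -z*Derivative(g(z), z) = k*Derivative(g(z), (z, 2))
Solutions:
 g(z) = C1 + C2*sqrt(k)*erf(sqrt(2)*z*sqrt(1/k)/2)


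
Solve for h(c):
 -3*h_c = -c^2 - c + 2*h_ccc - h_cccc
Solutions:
 h(c) = C1 + C2*exp(c*(-2^(2/3)*(9*sqrt(113) + 97)^(1/3) - 8*2^(1/3)/(9*sqrt(113) + 97)^(1/3) + 8)/12)*sin(2^(1/3)*sqrt(3)*c*(-2^(1/3)*(9*sqrt(113) + 97)^(1/3) + 8/(9*sqrt(113) + 97)^(1/3))/12) + C3*exp(c*(-2^(2/3)*(9*sqrt(113) + 97)^(1/3) - 8*2^(1/3)/(9*sqrt(113) + 97)^(1/3) + 8)/12)*cos(2^(1/3)*sqrt(3)*c*(-2^(1/3)*(9*sqrt(113) + 97)^(1/3) + 8/(9*sqrt(113) + 97)^(1/3))/12) + C4*exp(c*(8*2^(1/3)/(9*sqrt(113) + 97)^(1/3) + 4 + 2^(2/3)*(9*sqrt(113) + 97)^(1/3))/6) + c^3/9 + c^2/6 - 4*c/9


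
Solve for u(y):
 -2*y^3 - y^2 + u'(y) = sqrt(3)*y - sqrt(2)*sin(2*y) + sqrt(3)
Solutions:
 u(y) = C1 + y^4/2 + y^3/3 + sqrt(3)*y^2/2 + sqrt(3)*y + sqrt(2)*cos(2*y)/2


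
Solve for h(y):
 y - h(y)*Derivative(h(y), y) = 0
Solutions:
 h(y) = -sqrt(C1 + y^2)
 h(y) = sqrt(C1 + y^2)


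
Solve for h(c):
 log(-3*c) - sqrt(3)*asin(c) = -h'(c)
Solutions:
 h(c) = C1 - c*log(-c) - c*log(3) + c + sqrt(3)*(c*asin(c) + sqrt(1 - c^2))


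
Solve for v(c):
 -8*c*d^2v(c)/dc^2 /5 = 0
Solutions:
 v(c) = C1 + C2*c


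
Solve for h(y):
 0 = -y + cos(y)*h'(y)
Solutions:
 h(y) = C1 + Integral(y/cos(y), y)


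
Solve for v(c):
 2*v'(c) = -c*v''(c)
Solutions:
 v(c) = C1 + C2/c


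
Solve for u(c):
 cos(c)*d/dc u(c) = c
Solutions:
 u(c) = C1 + Integral(c/cos(c), c)


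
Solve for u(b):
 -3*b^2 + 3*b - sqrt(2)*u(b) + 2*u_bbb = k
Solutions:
 u(b) = C3*exp(2^(5/6)*b/2) - 3*sqrt(2)*b^2/2 + 3*sqrt(2)*b/2 - sqrt(2)*k/2 + (C1*sin(2^(5/6)*sqrt(3)*b/4) + C2*cos(2^(5/6)*sqrt(3)*b/4))*exp(-2^(5/6)*b/4)


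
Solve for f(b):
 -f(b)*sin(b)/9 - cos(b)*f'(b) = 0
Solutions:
 f(b) = C1*cos(b)^(1/9)


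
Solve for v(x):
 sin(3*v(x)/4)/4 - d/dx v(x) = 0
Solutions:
 -x/4 + 2*log(cos(3*v(x)/4) - 1)/3 - 2*log(cos(3*v(x)/4) + 1)/3 = C1


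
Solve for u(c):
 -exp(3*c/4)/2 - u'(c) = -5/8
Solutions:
 u(c) = C1 + 5*c/8 - 2*exp(3*c/4)/3


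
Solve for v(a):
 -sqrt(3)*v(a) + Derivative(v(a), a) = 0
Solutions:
 v(a) = C1*exp(sqrt(3)*a)


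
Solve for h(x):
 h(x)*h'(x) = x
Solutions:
 h(x) = -sqrt(C1 + x^2)
 h(x) = sqrt(C1 + x^2)


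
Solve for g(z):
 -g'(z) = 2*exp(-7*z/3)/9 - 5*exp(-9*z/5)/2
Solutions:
 g(z) = C1 + 2*exp(-7*z/3)/21 - 25*exp(-9*z/5)/18


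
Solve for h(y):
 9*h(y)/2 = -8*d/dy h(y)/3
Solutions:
 h(y) = C1*exp(-27*y/16)


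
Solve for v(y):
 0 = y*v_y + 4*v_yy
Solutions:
 v(y) = C1 + C2*erf(sqrt(2)*y/4)


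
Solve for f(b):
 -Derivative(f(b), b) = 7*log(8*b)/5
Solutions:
 f(b) = C1 - 7*b*log(b)/5 - 21*b*log(2)/5 + 7*b/5


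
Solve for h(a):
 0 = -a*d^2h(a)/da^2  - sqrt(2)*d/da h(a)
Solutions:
 h(a) = C1 + C2*a^(1 - sqrt(2))


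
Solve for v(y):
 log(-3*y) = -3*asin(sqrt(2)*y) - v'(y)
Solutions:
 v(y) = C1 - y*log(-y) - 3*y*asin(sqrt(2)*y) - y*log(3) + y - 3*sqrt(2)*sqrt(1 - 2*y^2)/2


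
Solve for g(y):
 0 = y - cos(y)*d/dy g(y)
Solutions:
 g(y) = C1 + Integral(y/cos(y), y)


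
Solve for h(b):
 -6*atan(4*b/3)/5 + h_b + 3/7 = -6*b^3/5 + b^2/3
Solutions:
 h(b) = C1 - 3*b^4/10 + b^3/9 + 6*b*atan(4*b/3)/5 - 3*b/7 - 9*log(16*b^2 + 9)/20


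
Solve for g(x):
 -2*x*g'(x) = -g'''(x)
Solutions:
 g(x) = C1 + Integral(C2*airyai(2^(1/3)*x) + C3*airybi(2^(1/3)*x), x)


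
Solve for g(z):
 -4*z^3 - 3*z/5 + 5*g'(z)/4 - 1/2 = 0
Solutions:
 g(z) = C1 + 4*z^4/5 + 6*z^2/25 + 2*z/5


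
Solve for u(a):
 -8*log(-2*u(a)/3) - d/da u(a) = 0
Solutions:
 Integral(1/(log(-_y) - log(3) + log(2)), (_y, u(a)))/8 = C1 - a


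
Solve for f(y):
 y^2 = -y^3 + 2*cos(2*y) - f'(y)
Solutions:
 f(y) = C1 - y^4/4 - y^3/3 + sin(2*y)


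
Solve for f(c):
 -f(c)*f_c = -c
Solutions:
 f(c) = -sqrt(C1 + c^2)
 f(c) = sqrt(C1 + c^2)


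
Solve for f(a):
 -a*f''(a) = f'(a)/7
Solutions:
 f(a) = C1 + C2*a^(6/7)


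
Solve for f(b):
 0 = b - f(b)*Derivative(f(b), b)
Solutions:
 f(b) = -sqrt(C1 + b^2)
 f(b) = sqrt(C1 + b^2)


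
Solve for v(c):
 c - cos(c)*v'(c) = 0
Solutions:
 v(c) = C1 + Integral(c/cos(c), c)


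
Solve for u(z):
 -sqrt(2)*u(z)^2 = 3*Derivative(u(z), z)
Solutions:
 u(z) = 3/(C1 + sqrt(2)*z)


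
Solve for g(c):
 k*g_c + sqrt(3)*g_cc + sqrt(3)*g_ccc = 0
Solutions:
 g(c) = C1 + C2*exp(c*(sqrt(3)*sqrt(-4*sqrt(3)*k + 3) - 3)/6) + C3*exp(-c*(sqrt(3)*sqrt(-4*sqrt(3)*k + 3) + 3)/6)


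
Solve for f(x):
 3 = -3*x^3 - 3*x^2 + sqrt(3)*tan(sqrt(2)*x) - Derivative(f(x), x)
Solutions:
 f(x) = C1 - 3*x^4/4 - x^3 - 3*x - sqrt(6)*log(cos(sqrt(2)*x))/2


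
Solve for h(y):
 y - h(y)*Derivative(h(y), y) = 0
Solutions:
 h(y) = -sqrt(C1 + y^2)
 h(y) = sqrt(C1 + y^2)


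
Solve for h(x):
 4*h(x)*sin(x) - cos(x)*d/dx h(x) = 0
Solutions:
 h(x) = C1/cos(x)^4


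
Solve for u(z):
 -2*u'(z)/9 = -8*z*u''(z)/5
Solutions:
 u(z) = C1 + C2*z^(41/36)


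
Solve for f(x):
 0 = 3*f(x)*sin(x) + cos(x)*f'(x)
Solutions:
 f(x) = C1*cos(x)^3


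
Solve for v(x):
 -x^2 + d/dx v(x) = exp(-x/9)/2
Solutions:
 v(x) = C1 + x^3/3 - 9*exp(-x/9)/2


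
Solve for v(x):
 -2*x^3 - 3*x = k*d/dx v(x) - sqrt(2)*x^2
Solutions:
 v(x) = C1 - x^4/(2*k) + sqrt(2)*x^3/(3*k) - 3*x^2/(2*k)


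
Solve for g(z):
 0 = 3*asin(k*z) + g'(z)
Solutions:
 g(z) = C1 - 3*Piecewise((z*asin(k*z) + sqrt(-k^2*z^2 + 1)/k, Ne(k, 0)), (0, True))


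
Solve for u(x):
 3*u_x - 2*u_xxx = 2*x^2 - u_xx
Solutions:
 u(x) = C1 + C2*exp(-x) + C3*exp(3*x/2) + 2*x^3/9 - 2*x^2/9 + 28*x/27


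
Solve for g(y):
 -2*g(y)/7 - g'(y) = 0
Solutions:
 g(y) = C1*exp(-2*y/7)


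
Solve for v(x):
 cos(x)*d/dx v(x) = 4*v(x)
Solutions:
 v(x) = C1*(sin(x)^2 + 2*sin(x) + 1)/(sin(x)^2 - 2*sin(x) + 1)


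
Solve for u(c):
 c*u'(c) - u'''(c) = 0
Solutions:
 u(c) = C1 + Integral(C2*airyai(c) + C3*airybi(c), c)


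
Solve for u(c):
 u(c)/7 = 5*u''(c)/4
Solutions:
 u(c) = C1*exp(-2*sqrt(35)*c/35) + C2*exp(2*sqrt(35)*c/35)


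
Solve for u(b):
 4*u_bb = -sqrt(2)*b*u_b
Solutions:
 u(b) = C1 + C2*erf(2^(3/4)*b/4)


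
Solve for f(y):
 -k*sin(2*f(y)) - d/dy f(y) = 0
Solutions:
 f(y) = pi - acos((-C1 - exp(4*k*y))/(C1 - exp(4*k*y)))/2
 f(y) = acos((-C1 - exp(4*k*y))/(C1 - exp(4*k*y)))/2


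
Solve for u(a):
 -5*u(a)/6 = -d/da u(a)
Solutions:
 u(a) = C1*exp(5*a/6)


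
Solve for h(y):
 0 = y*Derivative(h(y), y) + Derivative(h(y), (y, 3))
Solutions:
 h(y) = C1 + Integral(C2*airyai(-y) + C3*airybi(-y), y)


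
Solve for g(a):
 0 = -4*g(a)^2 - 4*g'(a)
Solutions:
 g(a) = 1/(C1 + a)


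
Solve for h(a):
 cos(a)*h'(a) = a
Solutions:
 h(a) = C1 + Integral(a/cos(a), a)


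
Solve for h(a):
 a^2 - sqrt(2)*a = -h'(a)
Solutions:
 h(a) = C1 - a^3/3 + sqrt(2)*a^2/2


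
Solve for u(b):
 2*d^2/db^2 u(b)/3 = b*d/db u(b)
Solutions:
 u(b) = C1 + C2*erfi(sqrt(3)*b/2)


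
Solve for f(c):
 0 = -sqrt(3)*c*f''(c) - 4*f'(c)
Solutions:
 f(c) = C1 + C2*c^(1 - 4*sqrt(3)/3)


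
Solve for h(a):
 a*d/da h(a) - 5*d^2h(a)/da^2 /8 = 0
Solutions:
 h(a) = C1 + C2*erfi(2*sqrt(5)*a/5)


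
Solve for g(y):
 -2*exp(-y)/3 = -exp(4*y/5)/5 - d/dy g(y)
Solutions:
 g(y) = C1 - exp(4*y/5)/4 - 2*exp(-y)/3


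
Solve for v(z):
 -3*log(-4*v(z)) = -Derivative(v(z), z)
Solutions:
 -Integral(1/(log(-_y) + 2*log(2)), (_y, v(z)))/3 = C1 - z


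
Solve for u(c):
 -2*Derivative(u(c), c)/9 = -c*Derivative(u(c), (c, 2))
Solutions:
 u(c) = C1 + C2*c^(11/9)


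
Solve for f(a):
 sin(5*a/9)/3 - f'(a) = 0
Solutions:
 f(a) = C1 - 3*cos(5*a/9)/5


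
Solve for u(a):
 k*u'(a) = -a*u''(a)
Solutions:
 u(a) = C1 + a^(1 - re(k))*(C2*sin(log(a)*Abs(im(k))) + C3*cos(log(a)*im(k)))


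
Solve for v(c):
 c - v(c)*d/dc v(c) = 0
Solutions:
 v(c) = -sqrt(C1 + c^2)
 v(c) = sqrt(C1 + c^2)


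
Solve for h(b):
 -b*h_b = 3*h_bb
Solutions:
 h(b) = C1 + C2*erf(sqrt(6)*b/6)


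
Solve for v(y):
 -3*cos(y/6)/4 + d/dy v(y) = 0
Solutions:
 v(y) = C1 + 9*sin(y/6)/2


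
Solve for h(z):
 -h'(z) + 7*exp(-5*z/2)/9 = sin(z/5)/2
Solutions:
 h(z) = C1 + 5*cos(z/5)/2 - 14*exp(-5*z/2)/45


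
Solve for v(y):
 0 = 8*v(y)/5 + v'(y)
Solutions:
 v(y) = C1*exp(-8*y/5)


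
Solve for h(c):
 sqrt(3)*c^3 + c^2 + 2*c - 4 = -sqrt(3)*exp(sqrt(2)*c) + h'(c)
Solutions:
 h(c) = C1 + sqrt(3)*c^4/4 + c^3/3 + c^2 - 4*c + sqrt(6)*exp(sqrt(2)*c)/2


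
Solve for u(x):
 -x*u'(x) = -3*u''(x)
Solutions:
 u(x) = C1 + C2*erfi(sqrt(6)*x/6)


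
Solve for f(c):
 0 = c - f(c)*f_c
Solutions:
 f(c) = -sqrt(C1 + c^2)
 f(c) = sqrt(C1 + c^2)


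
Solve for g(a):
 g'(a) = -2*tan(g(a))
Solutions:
 g(a) = pi - asin(C1*exp(-2*a))
 g(a) = asin(C1*exp(-2*a))


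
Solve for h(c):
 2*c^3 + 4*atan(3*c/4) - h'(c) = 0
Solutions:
 h(c) = C1 + c^4/2 + 4*c*atan(3*c/4) - 8*log(9*c^2 + 16)/3


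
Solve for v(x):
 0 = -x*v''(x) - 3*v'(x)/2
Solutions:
 v(x) = C1 + C2/sqrt(x)


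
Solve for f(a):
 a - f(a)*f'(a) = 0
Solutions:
 f(a) = -sqrt(C1 + a^2)
 f(a) = sqrt(C1 + a^2)


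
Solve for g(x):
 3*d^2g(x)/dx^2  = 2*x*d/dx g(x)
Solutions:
 g(x) = C1 + C2*erfi(sqrt(3)*x/3)


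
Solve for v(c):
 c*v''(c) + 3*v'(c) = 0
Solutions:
 v(c) = C1 + C2/c^2


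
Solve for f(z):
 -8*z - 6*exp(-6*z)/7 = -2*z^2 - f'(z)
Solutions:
 f(z) = C1 - 2*z^3/3 + 4*z^2 - exp(-6*z)/7


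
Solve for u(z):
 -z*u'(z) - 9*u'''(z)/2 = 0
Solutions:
 u(z) = C1 + Integral(C2*airyai(-6^(1/3)*z/3) + C3*airybi(-6^(1/3)*z/3), z)


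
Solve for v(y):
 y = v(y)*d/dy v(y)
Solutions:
 v(y) = -sqrt(C1 + y^2)
 v(y) = sqrt(C1 + y^2)


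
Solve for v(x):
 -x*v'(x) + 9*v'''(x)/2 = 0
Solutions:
 v(x) = C1 + Integral(C2*airyai(6^(1/3)*x/3) + C3*airybi(6^(1/3)*x/3), x)


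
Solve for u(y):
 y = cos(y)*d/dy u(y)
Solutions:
 u(y) = C1 + Integral(y/cos(y), y)


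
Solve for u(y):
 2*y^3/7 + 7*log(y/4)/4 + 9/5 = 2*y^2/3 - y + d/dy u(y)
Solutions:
 u(y) = C1 + y^4/14 - 2*y^3/9 + y^2/2 + 7*y*log(y)/4 - 7*y*log(2)/2 + y/20


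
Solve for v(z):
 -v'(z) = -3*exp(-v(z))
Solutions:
 v(z) = log(C1 + 3*z)


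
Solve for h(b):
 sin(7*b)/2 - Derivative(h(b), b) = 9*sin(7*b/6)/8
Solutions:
 h(b) = C1 + 27*cos(7*b/6)/28 - cos(7*b)/14


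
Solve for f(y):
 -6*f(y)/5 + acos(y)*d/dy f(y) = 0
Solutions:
 f(y) = C1*exp(6*Integral(1/acos(y), y)/5)


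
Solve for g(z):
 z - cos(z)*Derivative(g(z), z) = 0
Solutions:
 g(z) = C1 + Integral(z/cos(z), z)


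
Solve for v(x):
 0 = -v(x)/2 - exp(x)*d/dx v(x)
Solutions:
 v(x) = C1*exp(exp(-x)/2)


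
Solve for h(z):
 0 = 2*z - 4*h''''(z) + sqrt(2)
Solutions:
 h(z) = C1 + C2*z + C3*z^2 + C4*z^3 + z^5/240 + sqrt(2)*z^4/96


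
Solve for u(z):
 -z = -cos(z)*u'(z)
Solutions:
 u(z) = C1 + Integral(z/cos(z), z)


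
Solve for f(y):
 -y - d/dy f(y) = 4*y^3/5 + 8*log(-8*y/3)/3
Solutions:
 f(y) = C1 - y^4/5 - y^2/2 - 8*y*log(-y)/3 + y*(-8*log(2) + 8/3 + 8*log(3)/3)


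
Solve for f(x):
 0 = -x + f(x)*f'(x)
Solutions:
 f(x) = -sqrt(C1 + x^2)
 f(x) = sqrt(C1 + x^2)


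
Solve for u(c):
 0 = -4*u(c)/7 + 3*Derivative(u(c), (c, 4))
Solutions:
 u(c) = C1*exp(-sqrt(2)*21^(3/4)*c/21) + C2*exp(sqrt(2)*21^(3/4)*c/21) + C3*sin(sqrt(2)*21^(3/4)*c/21) + C4*cos(sqrt(2)*21^(3/4)*c/21)


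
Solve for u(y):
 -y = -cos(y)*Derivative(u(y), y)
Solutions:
 u(y) = C1 + Integral(y/cos(y), y)


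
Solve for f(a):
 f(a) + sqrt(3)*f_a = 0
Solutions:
 f(a) = C1*exp(-sqrt(3)*a/3)


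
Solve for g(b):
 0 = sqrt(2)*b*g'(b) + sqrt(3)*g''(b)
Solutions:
 g(b) = C1 + C2*erf(6^(3/4)*b/6)


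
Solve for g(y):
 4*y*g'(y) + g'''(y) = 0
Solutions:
 g(y) = C1 + Integral(C2*airyai(-2^(2/3)*y) + C3*airybi(-2^(2/3)*y), y)


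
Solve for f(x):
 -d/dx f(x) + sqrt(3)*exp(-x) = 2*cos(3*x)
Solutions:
 f(x) = C1 - 2*sin(3*x)/3 - sqrt(3)*exp(-x)


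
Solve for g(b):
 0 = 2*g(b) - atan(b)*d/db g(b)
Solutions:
 g(b) = C1*exp(2*Integral(1/atan(b), b))


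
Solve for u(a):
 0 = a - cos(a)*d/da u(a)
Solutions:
 u(a) = C1 + Integral(a/cos(a), a)


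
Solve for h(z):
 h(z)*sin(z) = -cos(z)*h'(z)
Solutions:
 h(z) = C1*cos(z)


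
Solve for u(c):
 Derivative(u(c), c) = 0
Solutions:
 u(c) = C1


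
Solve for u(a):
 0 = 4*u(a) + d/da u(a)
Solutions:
 u(a) = C1*exp(-4*a)


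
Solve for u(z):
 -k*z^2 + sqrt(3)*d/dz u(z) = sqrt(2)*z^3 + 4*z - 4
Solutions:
 u(z) = C1 + sqrt(3)*k*z^3/9 + sqrt(6)*z^4/12 + 2*sqrt(3)*z^2/3 - 4*sqrt(3)*z/3


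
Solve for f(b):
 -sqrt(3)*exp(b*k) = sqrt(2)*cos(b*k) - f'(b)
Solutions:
 f(b) = C1 + sqrt(3)*exp(b*k)/k + sqrt(2)*sin(b*k)/k


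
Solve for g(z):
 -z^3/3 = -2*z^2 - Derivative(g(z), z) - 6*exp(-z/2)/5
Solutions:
 g(z) = C1 + z^4/12 - 2*z^3/3 + 12*exp(-z/2)/5


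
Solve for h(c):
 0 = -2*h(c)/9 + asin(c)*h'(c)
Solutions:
 h(c) = C1*exp(2*Integral(1/asin(c), c)/9)


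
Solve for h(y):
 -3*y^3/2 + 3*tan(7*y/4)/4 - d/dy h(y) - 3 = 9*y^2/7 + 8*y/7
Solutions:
 h(y) = C1 - 3*y^4/8 - 3*y^3/7 - 4*y^2/7 - 3*y - 3*log(cos(7*y/4))/7


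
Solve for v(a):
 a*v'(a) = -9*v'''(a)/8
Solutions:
 v(a) = C1 + Integral(C2*airyai(-2*3^(1/3)*a/3) + C3*airybi(-2*3^(1/3)*a/3), a)


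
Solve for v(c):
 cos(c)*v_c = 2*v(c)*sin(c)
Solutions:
 v(c) = C1/cos(c)^2


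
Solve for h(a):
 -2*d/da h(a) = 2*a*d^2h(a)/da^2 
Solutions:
 h(a) = C1 + C2*log(a)


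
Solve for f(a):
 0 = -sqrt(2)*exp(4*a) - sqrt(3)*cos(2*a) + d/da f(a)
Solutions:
 f(a) = C1 + sqrt(2)*exp(4*a)/4 + sqrt(3)*sin(2*a)/2


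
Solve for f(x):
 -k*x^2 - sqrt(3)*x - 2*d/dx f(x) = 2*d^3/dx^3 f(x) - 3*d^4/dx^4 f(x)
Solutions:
 f(x) = C1 + C2*exp(x*(-(9*sqrt(777) + 251)^(1/3) - 4/(9*sqrt(777) + 251)^(1/3) + 4)/18)*sin(sqrt(3)*x*(-(9*sqrt(777) + 251)^(1/3) + 4/(9*sqrt(777) + 251)^(1/3))/18) + C3*exp(x*(-(9*sqrt(777) + 251)^(1/3) - 4/(9*sqrt(777) + 251)^(1/3) + 4)/18)*cos(sqrt(3)*x*(-(9*sqrt(777) + 251)^(1/3) + 4/(9*sqrt(777) + 251)^(1/3))/18) + C4*exp(x*(4/(9*sqrt(777) + 251)^(1/3) + 2 + (9*sqrt(777) + 251)^(1/3))/9) - k*x^3/6 + k*x - sqrt(3)*x^2/4


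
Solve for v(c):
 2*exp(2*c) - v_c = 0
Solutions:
 v(c) = C1 + exp(2*c)


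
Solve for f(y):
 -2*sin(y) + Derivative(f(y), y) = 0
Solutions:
 f(y) = C1 - 2*cos(y)


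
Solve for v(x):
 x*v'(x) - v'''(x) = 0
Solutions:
 v(x) = C1 + Integral(C2*airyai(x) + C3*airybi(x), x)


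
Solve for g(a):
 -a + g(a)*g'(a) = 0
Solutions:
 g(a) = -sqrt(C1 + a^2)
 g(a) = sqrt(C1 + a^2)


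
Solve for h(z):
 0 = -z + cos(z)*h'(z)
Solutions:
 h(z) = C1 + Integral(z/cos(z), z)


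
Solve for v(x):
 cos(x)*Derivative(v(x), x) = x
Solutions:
 v(x) = C1 + Integral(x/cos(x), x)


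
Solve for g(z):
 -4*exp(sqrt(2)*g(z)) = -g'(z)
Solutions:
 g(z) = sqrt(2)*(2*log(-1/(C1 + 4*z)) - log(2))/4


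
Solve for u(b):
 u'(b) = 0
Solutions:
 u(b) = C1


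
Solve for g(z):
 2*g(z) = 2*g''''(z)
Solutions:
 g(z) = C1*exp(-z) + C2*exp(z) + C3*sin(z) + C4*cos(z)


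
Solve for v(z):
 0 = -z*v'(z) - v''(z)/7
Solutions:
 v(z) = C1 + C2*erf(sqrt(14)*z/2)


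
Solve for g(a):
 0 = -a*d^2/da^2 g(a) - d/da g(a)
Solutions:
 g(a) = C1 + C2*log(a)


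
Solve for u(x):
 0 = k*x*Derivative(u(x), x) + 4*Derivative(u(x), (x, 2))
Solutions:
 u(x) = Piecewise((-sqrt(2)*sqrt(pi)*C1*erf(sqrt(2)*sqrt(k)*x/4)/sqrt(k) - C2, (k > 0) | (k < 0)), (-C1*x - C2, True))


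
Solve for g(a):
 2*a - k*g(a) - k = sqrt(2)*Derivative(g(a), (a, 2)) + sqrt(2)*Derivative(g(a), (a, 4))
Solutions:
 g(a) = C1*exp(-sqrt(2)*a*sqrt(-sqrt(-2*sqrt(2)*k + 1) - 1)/2) + C2*exp(sqrt(2)*a*sqrt(-sqrt(-2*sqrt(2)*k + 1) - 1)/2) + C3*exp(-sqrt(2)*a*sqrt(sqrt(-2*sqrt(2)*k + 1) - 1)/2) + C4*exp(sqrt(2)*a*sqrt(sqrt(-2*sqrt(2)*k + 1) - 1)/2) + 2*a/k - 1


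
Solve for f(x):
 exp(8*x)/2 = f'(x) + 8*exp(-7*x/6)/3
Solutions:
 f(x) = C1 + exp(8*x)/16 + 16*exp(-7*x/6)/7


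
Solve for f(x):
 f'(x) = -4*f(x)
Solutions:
 f(x) = C1*exp(-4*x)


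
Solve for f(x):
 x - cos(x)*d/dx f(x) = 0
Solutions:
 f(x) = C1 + Integral(x/cos(x), x)


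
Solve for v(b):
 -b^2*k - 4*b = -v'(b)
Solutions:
 v(b) = C1 + b^3*k/3 + 2*b^2


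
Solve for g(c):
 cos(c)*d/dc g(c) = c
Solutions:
 g(c) = C1 + Integral(c/cos(c), c)


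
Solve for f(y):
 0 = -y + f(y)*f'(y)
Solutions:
 f(y) = -sqrt(C1 + y^2)
 f(y) = sqrt(C1 + y^2)


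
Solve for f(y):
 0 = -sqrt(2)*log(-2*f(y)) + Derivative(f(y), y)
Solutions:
 -sqrt(2)*Integral(1/(log(-_y) + log(2)), (_y, f(y)))/2 = C1 - y


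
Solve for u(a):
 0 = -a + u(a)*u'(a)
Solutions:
 u(a) = -sqrt(C1 + a^2)
 u(a) = sqrt(C1 + a^2)


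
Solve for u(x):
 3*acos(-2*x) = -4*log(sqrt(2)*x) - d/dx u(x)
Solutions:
 u(x) = C1 - 4*x*log(x) - 3*x*acos(-2*x) - 2*x*log(2) + 4*x - 3*sqrt(1 - 4*x^2)/2


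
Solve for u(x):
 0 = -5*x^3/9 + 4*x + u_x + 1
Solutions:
 u(x) = C1 + 5*x^4/36 - 2*x^2 - x


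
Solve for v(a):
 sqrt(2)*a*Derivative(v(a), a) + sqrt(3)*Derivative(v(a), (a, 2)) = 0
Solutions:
 v(a) = C1 + C2*erf(6^(3/4)*a/6)


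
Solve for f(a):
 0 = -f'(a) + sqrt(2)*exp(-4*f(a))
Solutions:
 f(a) = log(-I*(C1 + 4*sqrt(2)*a)^(1/4))
 f(a) = log(I*(C1 + 4*sqrt(2)*a)^(1/4))
 f(a) = log(-(C1 + 4*sqrt(2)*a)^(1/4))
 f(a) = log(C1 + 4*sqrt(2)*a)/4


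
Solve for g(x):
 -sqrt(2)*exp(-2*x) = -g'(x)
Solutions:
 g(x) = C1 - sqrt(2)*exp(-2*x)/2


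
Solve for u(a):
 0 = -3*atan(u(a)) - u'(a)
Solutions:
 Integral(1/atan(_y), (_y, u(a))) = C1 - 3*a


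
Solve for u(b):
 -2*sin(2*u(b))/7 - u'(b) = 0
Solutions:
 2*b/7 + log(cos(2*u(b)) - 1)/4 - log(cos(2*u(b)) + 1)/4 = C1


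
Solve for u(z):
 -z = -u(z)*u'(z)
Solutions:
 u(z) = -sqrt(C1 + z^2)
 u(z) = sqrt(C1 + z^2)


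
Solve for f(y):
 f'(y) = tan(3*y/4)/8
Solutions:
 f(y) = C1 - log(cos(3*y/4))/6


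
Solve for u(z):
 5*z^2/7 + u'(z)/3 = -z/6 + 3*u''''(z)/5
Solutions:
 u(z) = C1 + C4*exp(15^(1/3)*z/3) - 5*z^3/7 - z^2/4 + (C2*sin(3^(5/6)*5^(1/3)*z/6) + C3*cos(3^(5/6)*5^(1/3)*z/6))*exp(-15^(1/3)*z/6)


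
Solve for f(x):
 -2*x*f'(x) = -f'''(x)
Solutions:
 f(x) = C1 + Integral(C2*airyai(2^(1/3)*x) + C3*airybi(2^(1/3)*x), x)


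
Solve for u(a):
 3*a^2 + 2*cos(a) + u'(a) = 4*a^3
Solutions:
 u(a) = C1 + a^4 - a^3 - 2*sin(a)


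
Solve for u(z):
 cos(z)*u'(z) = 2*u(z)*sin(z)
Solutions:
 u(z) = C1/cos(z)^2


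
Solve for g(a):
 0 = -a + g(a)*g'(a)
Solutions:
 g(a) = -sqrt(C1 + a^2)
 g(a) = sqrt(C1 + a^2)


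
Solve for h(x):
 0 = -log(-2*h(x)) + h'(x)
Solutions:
 -Integral(1/(log(-_y) + log(2)), (_y, h(x))) = C1 - x


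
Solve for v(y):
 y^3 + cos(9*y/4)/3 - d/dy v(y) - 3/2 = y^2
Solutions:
 v(y) = C1 + y^4/4 - y^3/3 - 3*y/2 + 4*sin(9*y/4)/27


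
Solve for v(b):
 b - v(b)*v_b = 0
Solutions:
 v(b) = -sqrt(C1 + b^2)
 v(b) = sqrt(C1 + b^2)


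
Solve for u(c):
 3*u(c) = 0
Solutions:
 u(c) = 0


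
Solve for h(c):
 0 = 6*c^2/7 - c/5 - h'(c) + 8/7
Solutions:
 h(c) = C1 + 2*c^3/7 - c^2/10 + 8*c/7


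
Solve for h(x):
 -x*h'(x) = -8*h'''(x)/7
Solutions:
 h(x) = C1 + Integral(C2*airyai(7^(1/3)*x/2) + C3*airybi(7^(1/3)*x/2), x)


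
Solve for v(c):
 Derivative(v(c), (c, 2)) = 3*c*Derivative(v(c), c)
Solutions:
 v(c) = C1 + C2*erfi(sqrt(6)*c/2)


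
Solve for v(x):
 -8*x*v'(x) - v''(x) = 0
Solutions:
 v(x) = C1 + C2*erf(2*x)


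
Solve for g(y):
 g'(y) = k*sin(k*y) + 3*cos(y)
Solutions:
 g(y) = C1 + 3*sin(y) - cos(k*y)


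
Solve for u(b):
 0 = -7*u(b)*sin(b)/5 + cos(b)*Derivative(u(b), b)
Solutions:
 u(b) = C1/cos(b)^(7/5)


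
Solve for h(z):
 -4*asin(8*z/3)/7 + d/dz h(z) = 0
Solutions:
 h(z) = C1 + 4*z*asin(8*z/3)/7 + sqrt(9 - 64*z^2)/14


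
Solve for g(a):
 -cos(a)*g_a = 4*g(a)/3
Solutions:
 g(a) = C1*(sin(a) - 1)^(2/3)/(sin(a) + 1)^(2/3)


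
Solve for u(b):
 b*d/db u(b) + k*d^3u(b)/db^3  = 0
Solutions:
 u(b) = C1 + Integral(C2*airyai(b*(-1/k)^(1/3)) + C3*airybi(b*(-1/k)^(1/3)), b)


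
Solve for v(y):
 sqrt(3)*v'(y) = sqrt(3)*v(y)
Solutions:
 v(y) = C1*exp(y)


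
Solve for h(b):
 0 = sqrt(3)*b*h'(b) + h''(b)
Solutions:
 h(b) = C1 + C2*erf(sqrt(2)*3^(1/4)*b/2)


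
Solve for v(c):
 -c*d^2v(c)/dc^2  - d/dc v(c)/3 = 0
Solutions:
 v(c) = C1 + C2*c^(2/3)


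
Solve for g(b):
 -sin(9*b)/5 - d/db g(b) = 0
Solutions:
 g(b) = C1 + cos(9*b)/45


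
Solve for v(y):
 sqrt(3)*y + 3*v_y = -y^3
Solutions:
 v(y) = C1 - y^4/12 - sqrt(3)*y^2/6


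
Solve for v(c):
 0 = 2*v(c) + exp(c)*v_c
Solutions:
 v(c) = C1*exp(2*exp(-c))


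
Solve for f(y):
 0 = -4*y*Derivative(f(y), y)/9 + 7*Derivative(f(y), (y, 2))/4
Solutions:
 f(y) = C1 + C2*erfi(2*sqrt(14)*y/21)


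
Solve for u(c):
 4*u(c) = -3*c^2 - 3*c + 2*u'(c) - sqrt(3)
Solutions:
 u(c) = C1*exp(2*c) - 3*c^2/4 - 3*c/2 - 3/4 - sqrt(3)/4


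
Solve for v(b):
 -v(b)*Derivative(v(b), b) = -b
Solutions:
 v(b) = -sqrt(C1 + b^2)
 v(b) = sqrt(C1 + b^2)


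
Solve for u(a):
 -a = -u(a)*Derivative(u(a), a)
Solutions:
 u(a) = -sqrt(C1 + a^2)
 u(a) = sqrt(C1 + a^2)


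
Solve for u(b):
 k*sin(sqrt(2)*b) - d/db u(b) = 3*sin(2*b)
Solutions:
 u(b) = C1 - sqrt(2)*k*cos(sqrt(2)*b)/2 + 3*cos(2*b)/2


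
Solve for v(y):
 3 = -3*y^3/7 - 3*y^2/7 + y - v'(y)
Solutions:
 v(y) = C1 - 3*y^4/28 - y^3/7 + y^2/2 - 3*y


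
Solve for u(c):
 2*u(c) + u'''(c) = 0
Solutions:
 u(c) = C3*exp(-2^(1/3)*c) + (C1*sin(2^(1/3)*sqrt(3)*c/2) + C2*cos(2^(1/3)*sqrt(3)*c/2))*exp(2^(1/3)*c/2)


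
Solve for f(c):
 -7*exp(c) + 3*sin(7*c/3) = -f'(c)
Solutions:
 f(c) = C1 + 7*exp(c) + 9*cos(7*c/3)/7


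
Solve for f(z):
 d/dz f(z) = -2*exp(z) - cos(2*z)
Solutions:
 f(z) = C1 - 2*exp(z) - sin(2*z)/2


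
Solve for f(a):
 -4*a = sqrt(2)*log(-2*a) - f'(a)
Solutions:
 f(a) = C1 + 2*a^2 + sqrt(2)*a*log(-a) + sqrt(2)*a*(-1 + log(2))


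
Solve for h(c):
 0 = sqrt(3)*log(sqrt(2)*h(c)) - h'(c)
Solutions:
 -2*sqrt(3)*Integral(1/(2*log(_y) + log(2)), (_y, h(c)))/3 = C1 - c


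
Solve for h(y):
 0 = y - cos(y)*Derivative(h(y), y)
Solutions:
 h(y) = C1 + Integral(y/cos(y), y)


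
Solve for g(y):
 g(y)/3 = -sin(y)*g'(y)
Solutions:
 g(y) = C1*(cos(y) + 1)^(1/6)/(cos(y) - 1)^(1/6)


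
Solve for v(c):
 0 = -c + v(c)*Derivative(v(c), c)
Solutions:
 v(c) = -sqrt(C1 + c^2)
 v(c) = sqrt(C1 + c^2)


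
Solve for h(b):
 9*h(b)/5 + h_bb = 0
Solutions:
 h(b) = C1*sin(3*sqrt(5)*b/5) + C2*cos(3*sqrt(5)*b/5)


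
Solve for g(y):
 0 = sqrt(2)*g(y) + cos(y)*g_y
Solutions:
 g(y) = C1*(sin(y) - 1)^(sqrt(2)/2)/(sin(y) + 1)^(sqrt(2)/2)


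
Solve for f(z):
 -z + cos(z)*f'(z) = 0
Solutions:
 f(z) = C1 + Integral(z/cos(z), z)


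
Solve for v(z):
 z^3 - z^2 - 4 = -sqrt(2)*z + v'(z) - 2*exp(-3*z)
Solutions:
 v(z) = C1 + z^4/4 - z^3/3 + sqrt(2)*z^2/2 - 4*z - 2*exp(-3*z)/3


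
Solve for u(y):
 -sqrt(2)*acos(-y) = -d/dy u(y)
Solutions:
 u(y) = C1 + sqrt(2)*(y*acos(-y) + sqrt(1 - y^2))


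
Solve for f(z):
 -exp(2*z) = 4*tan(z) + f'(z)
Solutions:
 f(z) = C1 - exp(2*z)/2 + 4*log(cos(z))


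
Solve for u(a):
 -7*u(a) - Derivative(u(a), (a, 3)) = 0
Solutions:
 u(a) = C3*exp(-7^(1/3)*a) + (C1*sin(sqrt(3)*7^(1/3)*a/2) + C2*cos(sqrt(3)*7^(1/3)*a/2))*exp(7^(1/3)*a/2)


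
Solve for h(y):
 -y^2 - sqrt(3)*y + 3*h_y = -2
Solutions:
 h(y) = C1 + y^3/9 + sqrt(3)*y^2/6 - 2*y/3


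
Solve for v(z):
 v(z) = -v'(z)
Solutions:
 v(z) = C1*exp(-z)


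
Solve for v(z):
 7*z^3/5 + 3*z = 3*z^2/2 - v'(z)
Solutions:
 v(z) = C1 - 7*z^4/20 + z^3/2 - 3*z^2/2


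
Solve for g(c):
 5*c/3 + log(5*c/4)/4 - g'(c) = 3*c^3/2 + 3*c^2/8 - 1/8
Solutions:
 g(c) = C1 - 3*c^4/8 - c^3/8 + 5*c^2/6 + c*log(c)/4 - c*log(2)/2 - c/8 + c*log(5)/4


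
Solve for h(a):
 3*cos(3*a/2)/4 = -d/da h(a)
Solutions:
 h(a) = C1 - sin(3*a/2)/2


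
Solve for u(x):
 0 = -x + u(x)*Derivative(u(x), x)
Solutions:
 u(x) = -sqrt(C1 + x^2)
 u(x) = sqrt(C1 + x^2)


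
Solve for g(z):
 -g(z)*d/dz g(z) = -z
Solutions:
 g(z) = -sqrt(C1 + z^2)
 g(z) = sqrt(C1 + z^2)


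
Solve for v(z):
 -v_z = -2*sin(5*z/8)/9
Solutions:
 v(z) = C1 - 16*cos(5*z/8)/45


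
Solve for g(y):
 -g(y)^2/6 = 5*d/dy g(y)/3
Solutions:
 g(y) = 10/(C1 + y)


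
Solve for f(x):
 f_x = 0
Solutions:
 f(x) = C1


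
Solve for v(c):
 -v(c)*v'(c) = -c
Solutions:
 v(c) = -sqrt(C1 + c^2)
 v(c) = sqrt(C1 + c^2)


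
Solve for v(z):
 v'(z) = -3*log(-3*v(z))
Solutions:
 Integral(1/(log(-_y) + log(3)), (_y, v(z)))/3 = C1 - z


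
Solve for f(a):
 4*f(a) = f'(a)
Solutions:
 f(a) = C1*exp(4*a)


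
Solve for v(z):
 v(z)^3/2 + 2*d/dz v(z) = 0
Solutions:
 v(z) = -sqrt(2)*sqrt(-1/(C1 - z))
 v(z) = sqrt(2)*sqrt(-1/(C1 - z))


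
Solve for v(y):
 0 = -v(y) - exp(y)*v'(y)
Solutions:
 v(y) = C1*exp(exp(-y))


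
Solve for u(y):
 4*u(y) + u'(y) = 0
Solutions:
 u(y) = C1*exp(-4*y)


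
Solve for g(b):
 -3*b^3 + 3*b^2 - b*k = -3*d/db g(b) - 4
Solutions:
 g(b) = C1 + b^4/4 - b^3/3 + b^2*k/6 - 4*b/3


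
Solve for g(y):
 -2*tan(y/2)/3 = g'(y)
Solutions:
 g(y) = C1 + 4*log(cos(y/2))/3


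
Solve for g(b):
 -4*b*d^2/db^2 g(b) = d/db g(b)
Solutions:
 g(b) = C1 + C2*b^(3/4)


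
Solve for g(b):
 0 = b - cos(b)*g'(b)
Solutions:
 g(b) = C1 + Integral(b/cos(b), b)


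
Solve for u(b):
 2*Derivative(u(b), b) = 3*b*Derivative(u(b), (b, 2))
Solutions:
 u(b) = C1 + C2*b^(5/3)


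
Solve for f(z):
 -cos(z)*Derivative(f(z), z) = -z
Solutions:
 f(z) = C1 + Integral(z/cos(z), z)


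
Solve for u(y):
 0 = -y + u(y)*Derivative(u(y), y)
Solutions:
 u(y) = -sqrt(C1 + y^2)
 u(y) = sqrt(C1 + y^2)


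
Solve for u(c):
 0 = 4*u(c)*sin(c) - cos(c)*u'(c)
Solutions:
 u(c) = C1/cos(c)^4


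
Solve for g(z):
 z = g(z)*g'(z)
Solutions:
 g(z) = -sqrt(C1 + z^2)
 g(z) = sqrt(C1 + z^2)


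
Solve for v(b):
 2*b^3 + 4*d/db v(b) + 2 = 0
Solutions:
 v(b) = C1 - b^4/8 - b/2


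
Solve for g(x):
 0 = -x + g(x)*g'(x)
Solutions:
 g(x) = -sqrt(C1 + x^2)
 g(x) = sqrt(C1 + x^2)


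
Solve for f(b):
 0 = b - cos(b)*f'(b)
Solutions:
 f(b) = C1 + Integral(b/cos(b), b)


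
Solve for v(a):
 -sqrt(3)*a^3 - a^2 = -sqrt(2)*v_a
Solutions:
 v(a) = C1 + sqrt(6)*a^4/8 + sqrt(2)*a^3/6


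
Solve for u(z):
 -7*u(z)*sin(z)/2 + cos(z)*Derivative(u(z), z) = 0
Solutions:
 u(z) = C1/cos(z)^(7/2)


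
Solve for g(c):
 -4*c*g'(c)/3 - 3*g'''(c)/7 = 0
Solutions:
 g(c) = C1 + Integral(C2*airyai(-84^(1/3)*c/3) + C3*airybi(-84^(1/3)*c/3), c)


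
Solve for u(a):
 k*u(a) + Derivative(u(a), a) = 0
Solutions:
 u(a) = C1*exp(-a*k)


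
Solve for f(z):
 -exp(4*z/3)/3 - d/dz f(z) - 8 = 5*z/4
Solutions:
 f(z) = C1 - 5*z^2/8 - 8*z - exp(4*z/3)/4


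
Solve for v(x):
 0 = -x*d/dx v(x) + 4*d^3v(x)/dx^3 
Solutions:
 v(x) = C1 + Integral(C2*airyai(2^(1/3)*x/2) + C3*airybi(2^(1/3)*x/2), x)


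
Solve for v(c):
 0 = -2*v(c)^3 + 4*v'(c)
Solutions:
 v(c) = -sqrt(-1/(C1 + c))
 v(c) = sqrt(-1/(C1 + c))


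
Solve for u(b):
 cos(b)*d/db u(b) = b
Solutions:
 u(b) = C1 + Integral(b/cos(b), b)


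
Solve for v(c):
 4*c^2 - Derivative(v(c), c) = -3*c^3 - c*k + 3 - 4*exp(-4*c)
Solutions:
 v(c) = C1 + 3*c^4/4 + 4*c^3/3 + c^2*k/2 - 3*c - exp(-4*c)


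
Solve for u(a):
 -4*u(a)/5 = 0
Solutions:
 u(a) = 0


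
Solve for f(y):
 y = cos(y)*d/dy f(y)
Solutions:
 f(y) = C1 + Integral(y/cos(y), y)


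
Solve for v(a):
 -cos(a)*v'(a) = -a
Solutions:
 v(a) = C1 + Integral(a/cos(a), a)


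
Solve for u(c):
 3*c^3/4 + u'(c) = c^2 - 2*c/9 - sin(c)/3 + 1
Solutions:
 u(c) = C1 - 3*c^4/16 + c^3/3 - c^2/9 + c + cos(c)/3


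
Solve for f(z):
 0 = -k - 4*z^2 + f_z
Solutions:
 f(z) = C1 + k*z + 4*z^3/3


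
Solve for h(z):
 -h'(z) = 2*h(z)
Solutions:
 h(z) = C1*exp(-2*z)


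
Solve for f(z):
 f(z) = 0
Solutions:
 f(z) = 0


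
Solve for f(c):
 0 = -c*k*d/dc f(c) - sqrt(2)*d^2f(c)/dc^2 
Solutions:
 f(c) = Piecewise((-2^(3/4)*sqrt(pi)*C1*erf(2^(1/4)*c*sqrt(k)/2)/(2*sqrt(k)) - C2, (k > 0) | (k < 0)), (-C1*c - C2, True))


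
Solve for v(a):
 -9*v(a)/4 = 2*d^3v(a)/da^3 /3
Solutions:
 v(a) = C3*exp(-3*a/2) + (C1*sin(3*sqrt(3)*a/4) + C2*cos(3*sqrt(3)*a/4))*exp(3*a/4)


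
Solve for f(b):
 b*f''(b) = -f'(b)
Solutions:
 f(b) = C1 + C2*log(b)


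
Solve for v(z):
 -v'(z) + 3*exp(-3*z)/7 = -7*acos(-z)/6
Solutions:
 v(z) = C1 + 7*z*acos(-z)/6 + 7*sqrt(1 - z^2)/6 - exp(-3*z)/7


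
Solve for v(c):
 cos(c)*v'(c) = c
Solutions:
 v(c) = C1 + Integral(c/cos(c), c)


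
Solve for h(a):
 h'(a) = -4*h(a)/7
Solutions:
 h(a) = C1*exp(-4*a/7)


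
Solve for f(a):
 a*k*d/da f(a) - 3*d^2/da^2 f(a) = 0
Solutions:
 f(a) = Piecewise((-sqrt(6)*sqrt(pi)*C1*erf(sqrt(6)*a*sqrt(-k)/6)/(2*sqrt(-k)) - C2, (k > 0) | (k < 0)), (-C1*a - C2, True))


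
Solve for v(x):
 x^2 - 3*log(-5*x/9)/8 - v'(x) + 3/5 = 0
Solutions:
 v(x) = C1 + x^3/3 - 3*x*log(-x)/8 + 3*x*(-5*log(5) + 10*log(3) + 13)/40


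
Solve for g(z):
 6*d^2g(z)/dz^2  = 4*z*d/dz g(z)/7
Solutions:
 g(z) = C1 + C2*erfi(sqrt(21)*z/21)


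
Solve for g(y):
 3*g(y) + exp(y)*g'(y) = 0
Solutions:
 g(y) = C1*exp(3*exp(-y))


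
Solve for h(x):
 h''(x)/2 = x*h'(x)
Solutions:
 h(x) = C1 + C2*erfi(x)


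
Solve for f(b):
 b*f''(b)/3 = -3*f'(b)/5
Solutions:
 f(b) = C1 + C2/b^(4/5)


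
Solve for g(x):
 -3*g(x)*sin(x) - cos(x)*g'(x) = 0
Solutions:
 g(x) = C1*cos(x)^3


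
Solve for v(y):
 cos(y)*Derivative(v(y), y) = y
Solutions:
 v(y) = C1 + Integral(y/cos(y), y)


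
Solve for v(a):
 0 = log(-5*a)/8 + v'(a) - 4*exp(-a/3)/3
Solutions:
 v(a) = C1 - a*log(-a)/8 + a*(1 - log(5))/8 - 4*exp(-a/3)


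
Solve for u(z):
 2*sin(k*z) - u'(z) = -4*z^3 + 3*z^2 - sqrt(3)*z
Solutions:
 u(z) = C1 + z^4 - z^3 + sqrt(3)*z^2/2 - 2*cos(k*z)/k


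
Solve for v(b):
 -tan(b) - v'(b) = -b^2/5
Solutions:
 v(b) = C1 + b^3/15 + log(cos(b))


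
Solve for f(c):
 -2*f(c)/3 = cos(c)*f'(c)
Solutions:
 f(c) = C1*(sin(c) - 1)^(1/3)/(sin(c) + 1)^(1/3)


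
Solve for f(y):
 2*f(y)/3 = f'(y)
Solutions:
 f(y) = C1*exp(2*y/3)


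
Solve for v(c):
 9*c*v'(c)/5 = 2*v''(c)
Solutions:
 v(c) = C1 + C2*erfi(3*sqrt(5)*c/10)


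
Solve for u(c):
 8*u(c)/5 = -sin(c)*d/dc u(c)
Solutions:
 u(c) = C1*(cos(c) + 1)^(4/5)/(cos(c) - 1)^(4/5)


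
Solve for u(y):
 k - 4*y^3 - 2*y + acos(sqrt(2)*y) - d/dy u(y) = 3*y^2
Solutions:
 u(y) = C1 + k*y - y^4 - y^3 - y^2 + y*acos(sqrt(2)*y) - sqrt(2)*sqrt(1 - 2*y^2)/2


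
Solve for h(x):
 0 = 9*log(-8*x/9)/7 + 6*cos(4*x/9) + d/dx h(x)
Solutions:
 h(x) = C1 - 9*x*log(-x)/7 - 27*x*log(2)/7 + 9*x/7 + 18*x*log(3)/7 - 27*sin(4*x/9)/2


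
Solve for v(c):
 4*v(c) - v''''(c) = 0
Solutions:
 v(c) = C1*exp(-sqrt(2)*c) + C2*exp(sqrt(2)*c) + C3*sin(sqrt(2)*c) + C4*cos(sqrt(2)*c)


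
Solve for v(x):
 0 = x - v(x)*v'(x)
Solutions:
 v(x) = -sqrt(C1 + x^2)
 v(x) = sqrt(C1 + x^2)


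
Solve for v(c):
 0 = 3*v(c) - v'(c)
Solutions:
 v(c) = C1*exp(3*c)


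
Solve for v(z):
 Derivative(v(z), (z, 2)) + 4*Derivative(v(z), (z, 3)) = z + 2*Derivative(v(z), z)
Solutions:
 v(z) = C1 + C2*exp(z*(-1 + sqrt(33))/8) + C3*exp(-z*(1 + sqrt(33))/8) - z^2/4 - z/4


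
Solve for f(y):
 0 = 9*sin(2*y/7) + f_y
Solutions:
 f(y) = C1 + 63*cos(2*y/7)/2


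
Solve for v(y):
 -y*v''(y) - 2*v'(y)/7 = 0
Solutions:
 v(y) = C1 + C2*y^(5/7)


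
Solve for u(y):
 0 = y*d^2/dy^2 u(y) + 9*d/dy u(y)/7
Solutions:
 u(y) = C1 + C2/y^(2/7)


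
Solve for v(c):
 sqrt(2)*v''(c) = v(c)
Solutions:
 v(c) = C1*exp(-2^(3/4)*c/2) + C2*exp(2^(3/4)*c/2)


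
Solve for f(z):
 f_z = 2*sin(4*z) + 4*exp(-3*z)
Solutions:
 f(z) = C1 - cos(4*z)/2 - 4*exp(-3*z)/3


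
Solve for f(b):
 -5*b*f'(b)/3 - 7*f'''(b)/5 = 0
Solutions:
 f(b) = C1 + Integral(C2*airyai(-105^(2/3)*b/21) + C3*airybi(-105^(2/3)*b/21), b)


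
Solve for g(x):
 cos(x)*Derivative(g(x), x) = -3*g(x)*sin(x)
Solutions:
 g(x) = C1*cos(x)^3


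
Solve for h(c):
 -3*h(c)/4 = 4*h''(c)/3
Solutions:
 h(c) = C1*sin(3*c/4) + C2*cos(3*c/4)


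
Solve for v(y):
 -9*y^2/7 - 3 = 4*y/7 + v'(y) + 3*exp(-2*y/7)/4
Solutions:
 v(y) = C1 - 3*y^3/7 - 2*y^2/7 - 3*y + 21*exp(-2*y/7)/8


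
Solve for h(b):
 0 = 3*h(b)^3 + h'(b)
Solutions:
 h(b) = -sqrt(2)*sqrt(-1/(C1 - 3*b))/2
 h(b) = sqrt(2)*sqrt(-1/(C1 - 3*b))/2


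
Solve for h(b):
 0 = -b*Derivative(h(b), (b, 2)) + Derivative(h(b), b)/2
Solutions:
 h(b) = C1 + C2*b^(3/2)


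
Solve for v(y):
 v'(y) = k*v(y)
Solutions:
 v(y) = C1*exp(k*y)


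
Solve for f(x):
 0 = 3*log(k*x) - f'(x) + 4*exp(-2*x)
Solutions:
 f(x) = C1 + 3*x*log(k*x) - 3*x - 2*exp(-2*x)


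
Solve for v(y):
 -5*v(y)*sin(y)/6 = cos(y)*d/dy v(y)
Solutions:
 v(y) = C1*cos(y)^(5/6)


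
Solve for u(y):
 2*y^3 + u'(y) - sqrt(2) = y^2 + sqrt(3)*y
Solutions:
 u(y) = C1 - y^4/2 + y^3/3 + sqrt(3)*y^2/2 + sqrt(2)*y


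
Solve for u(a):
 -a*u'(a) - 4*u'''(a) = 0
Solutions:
 u(a) = C1 + Integral(C2*airyai(-2^(1/3)*a/2) + C3*airybi(-2^(1/3)*a/2), a)


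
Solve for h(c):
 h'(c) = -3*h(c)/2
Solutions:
 h(c) = C1*exp(-3*c/2)


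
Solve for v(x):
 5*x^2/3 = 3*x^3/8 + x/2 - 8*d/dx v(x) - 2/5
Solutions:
 v(x) = C1 + 3*x^4/256 - 5*x^3/72 + x^2/32 - x/20


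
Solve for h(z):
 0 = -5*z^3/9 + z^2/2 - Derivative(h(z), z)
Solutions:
 h(z) = C1 - 5*z^4/36 + z^3/6


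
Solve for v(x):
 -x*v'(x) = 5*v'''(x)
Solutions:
 v(x) = C1 + Integral(C2*airyai(-5^(2/3)*x/5) + C3*airybi(-5^(2/3)*x/5), x)


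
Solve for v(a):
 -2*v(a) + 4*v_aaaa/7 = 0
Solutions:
 v(a) = C1*exp(-2^(3/4)*7^(1/4)*a/2) + C2*exp(2^(3/4)*7^(1/4)*a/2) + C3*sin(2^(3/4)*7^(1/4)*a/2) + C4*cos(2^(3/4)*7^(1/4)*a/2)


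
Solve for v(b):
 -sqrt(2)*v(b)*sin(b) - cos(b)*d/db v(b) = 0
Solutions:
 v(b) = C1*cos(b)^(sqrt(2))


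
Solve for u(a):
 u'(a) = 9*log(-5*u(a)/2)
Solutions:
 -Integral(1/(log(-_y) - log(2) + log(5)), (_y, u(a)))/9 = C1 - a


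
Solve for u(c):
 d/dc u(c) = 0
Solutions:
 u(c) = C1


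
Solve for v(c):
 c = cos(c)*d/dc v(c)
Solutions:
 v(c) = C1 + Integral(c/cos(c), c)


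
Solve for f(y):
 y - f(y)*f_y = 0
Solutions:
 f(y) = -sqrt(C1 + y^2)
 f(y) = sqrt(C1 + y^2)


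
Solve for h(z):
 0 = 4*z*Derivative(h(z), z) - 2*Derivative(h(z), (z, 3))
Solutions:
 h(z) = C1 + Integral(C2*airyai(2^(1/3)*z) + C3*airybi(2^(1/3)*z), z)


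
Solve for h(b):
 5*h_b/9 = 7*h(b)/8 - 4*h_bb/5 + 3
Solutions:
 h(b) = C1*exp(b*(-25 + sqrt(6295))/72) + C2*exp(-b*(25 + sqrt(6295))/72) - 24/7


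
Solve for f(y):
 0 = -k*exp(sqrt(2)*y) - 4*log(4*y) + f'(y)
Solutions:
 f(y) = C1 + sqrt(2)*k*exp(sqrt(2)*y)/2 + 4*y*log(y) + 4*y*(-1 + 2*log(2))


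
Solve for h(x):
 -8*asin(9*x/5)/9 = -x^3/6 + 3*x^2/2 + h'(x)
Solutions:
 h(x) = C1 + x^4/24 - x^3/2 - 8*x*asin(9*x/5)/9 - 8*sqrt(25 - 81*x^2)/81


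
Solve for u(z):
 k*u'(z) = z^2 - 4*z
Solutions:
 u(z) = C1 + z^3/(3*k) - 2*z^2/k


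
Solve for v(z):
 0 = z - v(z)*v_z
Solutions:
 v(z) = -sqrt(C1 + z^2)
 v(z) = sqrt(C1 + z^2)
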